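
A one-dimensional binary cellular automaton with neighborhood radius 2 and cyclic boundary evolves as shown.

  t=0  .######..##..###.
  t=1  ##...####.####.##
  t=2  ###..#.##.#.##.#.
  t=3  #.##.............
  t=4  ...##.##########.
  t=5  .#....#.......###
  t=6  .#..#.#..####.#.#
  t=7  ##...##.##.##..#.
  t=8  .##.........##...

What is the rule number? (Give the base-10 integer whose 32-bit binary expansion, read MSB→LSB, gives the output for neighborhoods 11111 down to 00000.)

  ##### -> .   bit 31 = 0  t=0,i=3
  ####. -> #   bit 30 = 1  t=0,i=5
  ###.# -> #   bit 29 = 1  t=1,i=8
  ###.. -> #   bit 28 = 1  t=0,i=6
  ##.## -> .   bit 27 = 0  t=1,i=9
  ##.#. -> .   bit 26 = 0  t=2,i=9
  ##..# -> #   bit 25 = 1  t=0,i=7
  ##... -> #   bit 24 = 1  t=1,i=2
  #.### -> #   bit 23 = 1  t=1,i=10
  #.##. -> .   bit 22 = 0  t=2,i=7
  #.#.# -> .   bit 21 = 0  t=2,i=10
  #.#.. -> #   bit 20 = 1  t=5,i=1
  #..## -> #   bit 19 = 1  t=0,i=0
  #..#. -> .   bit 18 = 0  t=2,i=4
  #...# -> .   bit 17 = 0  t=1,i=3
  #.... -> .   bit 16 = 0  t=3,i=5
  .#### -> .   bit 15 = 0  t=0,i=2
  .###. -> .   bit 14 = 0  t=0,i=14
  .##.# -> .   bit 13 = 0  t=2,i=8
  .##.. -> #   bit 12 = 1  t=0,i=10
  .#.## -> .   bit 11 = 0  t=2,i=6
  .#.#. -> #   bit 10 = 1  t=6,i=0
  .#..# -> .   bit 9 = 0  t=6,i=2
  .#... -> .   bit 8 = 0  t=5,i=2
  ..### -> #   bit 7 = 1  t=0,i=1
  ..##. -> .   bit 6 = 0  t=0,i=9
  ..#.# -> .   bit 5 = 0  t=2,i=5
  ..#.. -> #   bit 4 = 1  t=5,i=6
  ...## -> .   bit 3 = 0  t=1,i=4
  ...#. -> .   bit 2 = 0  t=3,i=16
  ....# -> #   bit 1 = 1  t=3,i=15
  ..... -> #   bit 0 = 1  t=3,i=6
  bits 01110011100110000001010010010011 = 1939346579

1939346579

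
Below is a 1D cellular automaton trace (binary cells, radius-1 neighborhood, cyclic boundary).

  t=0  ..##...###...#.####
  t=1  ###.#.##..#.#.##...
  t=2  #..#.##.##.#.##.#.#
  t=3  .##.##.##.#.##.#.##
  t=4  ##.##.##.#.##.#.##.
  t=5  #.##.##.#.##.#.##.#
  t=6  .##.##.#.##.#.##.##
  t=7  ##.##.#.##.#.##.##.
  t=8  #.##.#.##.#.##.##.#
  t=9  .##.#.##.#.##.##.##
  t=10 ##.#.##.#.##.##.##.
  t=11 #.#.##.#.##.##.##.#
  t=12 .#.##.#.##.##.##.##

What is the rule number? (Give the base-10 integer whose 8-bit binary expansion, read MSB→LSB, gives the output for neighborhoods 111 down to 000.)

  [7] ### => .  t=0,i=8
  [6] ##. => .  t=0,i=3
  [5] #.# => #  t=0,i=14
  [4] #.. => #  t=0,i=0
  [3] .## => #  t=0,i=2
  [2] .#. => .  t=0,i=13
  [1] ..# => #  t=0,i=1
  [0] ... => .  t=0,i=5
  bits 00111010 = 58

58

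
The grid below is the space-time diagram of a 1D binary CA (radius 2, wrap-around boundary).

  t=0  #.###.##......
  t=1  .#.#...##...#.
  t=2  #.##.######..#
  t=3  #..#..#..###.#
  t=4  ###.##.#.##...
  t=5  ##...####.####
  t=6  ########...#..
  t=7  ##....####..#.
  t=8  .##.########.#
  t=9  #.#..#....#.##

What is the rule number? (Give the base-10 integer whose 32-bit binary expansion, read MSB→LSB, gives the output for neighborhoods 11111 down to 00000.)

1463221962

  [31] ##### => .  t=2,i=7
  [30] ####. => #  t=2,i=9
  [29] ###.# => .  t=0,i=4
  [28] ###.. => #  t=2,i=10
  [27] ##.## => .  t=0,i=5
  [26] ##.#. => #  t=4,i=6
  [25] ##..# => #  t=2,i=11
  [24] ##... => #  t=0,i=8
  [23] #.### => .  t=0,i=2
  [22] #.##. => .  t=0,i=6
  [21] #.#.# => #  t=4,i=7
  [20] #.#.. => #  t=1,i=3
  [19] #..## => .  t=2,i=12
  [18] #..#. => #  t=1,i=0
  [17] #...# => #  t=1,i=5
  [16] #.... => .  t=0,i=9
  [15] .#### => #  t=2,i=6
  [14] .###. => #  t=0,i=3
  [13] .##.# => #  t=2,i=0
  [12] .##.. => #  t=0,i=7
  [11] .#.## => #  t=0,i=1
  [10] .#.#. => #  t=1,i=2
  [9] .#..# => #  t=1,i=13
  [8] .#... => .  t=1,i=4
  [7] ..### => #  t=3,i=9
  [6] ..##. => #  t=1,i=7
  [5] ..#.# => .  t=0,i=0
  [4] ..#.. => .  t=1,i=12
  [3] ...## => #  t=1,i=6
  [2] ...#. => .  t=0,i=13
  [1] ....# => #  t=0,i=12
  [0] ..... => .  t=0,i=10
  bits 01010111001101101111111011001010 = 1463221962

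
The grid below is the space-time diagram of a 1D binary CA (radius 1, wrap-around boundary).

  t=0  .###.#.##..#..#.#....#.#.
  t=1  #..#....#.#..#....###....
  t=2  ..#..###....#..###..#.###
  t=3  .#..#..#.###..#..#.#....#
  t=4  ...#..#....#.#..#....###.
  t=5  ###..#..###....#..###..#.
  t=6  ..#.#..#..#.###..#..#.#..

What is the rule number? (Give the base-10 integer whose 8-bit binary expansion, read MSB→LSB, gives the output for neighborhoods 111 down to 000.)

67

  ###|.  b7=0 t=0,i=2
  ##.|#  b6=1 t=0,i=3
  #.#|.  b5=0 t=0,i=4
  #..|.  b4=0 t=0,i=9
  .##|.  b3=0 t=0,i=1
  .#.|.  b2=0 t=0,i=5
  ..#|#  b1=1 t=0,i=0
  ...|#  b0=1 t=0,i=18
  bits 01000011 = 67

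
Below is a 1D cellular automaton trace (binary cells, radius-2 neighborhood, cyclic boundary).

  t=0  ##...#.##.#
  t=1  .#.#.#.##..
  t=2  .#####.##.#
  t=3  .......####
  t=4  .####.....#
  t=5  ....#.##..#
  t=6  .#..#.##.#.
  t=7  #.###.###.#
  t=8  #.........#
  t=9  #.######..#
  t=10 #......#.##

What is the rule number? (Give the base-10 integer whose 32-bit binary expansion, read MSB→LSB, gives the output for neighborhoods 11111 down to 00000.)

  nb #####: next=.  (t=2,i=3, bit31=0)
  nb ####.: next=.  (t=2,i=4, bit30=0)
  nb ###.#: next=.  (t=2,i=5, bit29=0)
  nb ###..: next=#  (t=0,i=1, bit28=1)
  nb ##.##: next=.  (t=0,i=9, bit27=0)
  nb ##.#.: next=#  (t=2,i=9, bit26=1)
  nb ##..#: next=.  (t=5,i=8, bit25=0)
  nb ##...: next=.  (t=0,i=2, bit24=0)
  nb #.###: next=.  (t=0,i=10, bit23=0)
  nb #.##.: next=#  (t=0,i=7, bit22=1)
  nb #.#.#: next=#  (t=1,i=3, bit21=1)
  nb #.#..: next=.  (t=6,i=9, bit20=0)
  nb #..##: next=#  (t=9,i=9, bit19=1)
  nb #..#.: next=#  (t=5,i=9, bit18=1)
  nb #...#: next=#  (t=0,i=3, bit17=1)
  nb #....: next=#  (t=3,i=1, bit16=1)
  nb .####: next=.  (t=2,i=2, bit15=0)
  nb .###.: next=.  (t=0,i=0, bit14=0)
  nb .##.#: next=#  (t=0,i=8, bit13=1)
  nb .##..: next=#  (t=1,i=8, bit12=1)
  nb .#.##: next=.  (t=0,i=6, bit11=0)
  nb .#.#.: next=#  (t=1,i=2, bit10=1)
  nb .#..#: next=#  (t=6,i=2, bit9=1)
  nb .#...: next=.  (t=5,i=0, bit8=0)
  nb ..###: next=.  (t=3,i=7, bit7=0)
  nb ..##.: next=#  (t=8,i=10, bit6=1)
  nb ..#.#: next=#  (t=0,i=5, bit5=1)
  nb ..#..: next=.  (t=5,i=10, bit4=0)
  nb ...##: next=.  (t=3,i=6, bit3=0)
  nb ...#.: next=.  (t=0,i=4, bit2=0)
  nb ....#: next=.  (t=3,i=5, bit1=0)
  nb .....: next=#  (t=3,i=2, bit0=1)
  bits 00010100011011110011011001100001 = 342832737

342832737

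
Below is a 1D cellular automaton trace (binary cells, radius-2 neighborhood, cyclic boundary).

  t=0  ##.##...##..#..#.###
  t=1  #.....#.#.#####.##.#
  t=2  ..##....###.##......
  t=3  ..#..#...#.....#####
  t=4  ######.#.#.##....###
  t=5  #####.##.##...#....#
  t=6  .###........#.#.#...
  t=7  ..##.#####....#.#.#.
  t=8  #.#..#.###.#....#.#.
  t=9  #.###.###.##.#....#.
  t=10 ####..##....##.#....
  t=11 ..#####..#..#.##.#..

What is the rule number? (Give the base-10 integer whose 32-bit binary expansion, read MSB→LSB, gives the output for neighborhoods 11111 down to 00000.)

  nb #####: next=#  (t=0,i=19, bit31=1)
  nb ####.: next=#  (t=0,i=0, bit30=1)
  nb ###.#: next=.  (t=0,i=1, bit29=0)
  nb ###..: next=#  (t=3,i=19, bit28=1)
  nb ##.##: next=.  (t=0,i=2, bit27=0)
  nb ##.#.: next=#  (t=4,i=6, bit26=1)
  nb ##..#: next=#  (t=0,i=10, bit25=1)
  nb ##...: next=.  (t=0,i=5, bit24=0)
  nb #.###: next=#  (t=0,i=17, bit23=1)
  nb #.##.: next=.  (t=0,i=3, bit22=0)
  nb #.#.#: next=#  (t=1,i=8, bit21=1)
  nb #.#..: next=#  (t=6,i=16, bit20=1)
  nb #..##: next=#  (t=10,i=5, bit19=1)
  nb #..#.: next=#  (t=0,i=11, bit18=1)
  nb #...#: next=#  (t=0,i=6, bit17=1)
  nb #....: next=#  (t=1,i=2, bit16=1)
  nb .####: next=.  (t=0,i=18, bit15=0)
  nb .###.: next=#  (t=2,i=9, bit14=1)
  nb .##.#: next=.  (t=1,i=17, bit13=0)
  nb .##..: next=.  (t=0,i=4, bit12=0)
  nb .#.##: next=#  (t=0,i=16, bit11=1)
  nb .#.#.: next=.  (t=1,i=7, bit10=0)
  nb .#..#: next=#  (t=0,i=13, bit9=1)
  nb .#...: next=.  (t=3,i=6, bit8=0)
  nb ..###: next=.  (t=2,i=8, bit7=0)
  nb ..##.: next=#  (t=0,i=8, bit6=1)
  nb ..#.#: next=.  (t=0,i=15, bit5=0)
  nb ..#..: next=#  (t=0,i=12, bit4=1)
  nb ...##: next=.  (t=0,i=7, bit3=0)
  nb ...#.: next=.  (t=1,i=5, bit2=0)
  nb ....#: next=.  (t=1,i=4, bit1=0)
  nb .....: next=#  (t=1,i=3, bit0=1)
  bits 11010110101111110100101001010001 = 3602860625

3602860625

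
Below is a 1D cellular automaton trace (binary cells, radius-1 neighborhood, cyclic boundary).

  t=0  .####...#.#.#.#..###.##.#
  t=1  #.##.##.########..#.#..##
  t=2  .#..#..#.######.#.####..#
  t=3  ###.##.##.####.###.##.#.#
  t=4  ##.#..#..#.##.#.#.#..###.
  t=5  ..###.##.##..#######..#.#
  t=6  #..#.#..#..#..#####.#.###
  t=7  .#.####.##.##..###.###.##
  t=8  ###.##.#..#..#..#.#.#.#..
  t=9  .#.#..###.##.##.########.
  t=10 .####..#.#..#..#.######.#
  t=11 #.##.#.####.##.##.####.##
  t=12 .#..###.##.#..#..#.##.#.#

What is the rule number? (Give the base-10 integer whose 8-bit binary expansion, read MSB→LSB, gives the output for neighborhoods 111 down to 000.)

  ### -> #   bit 7 = 1  t=0,i=2
  ##. -> .   bit 6 = 0  t=0,i=4
  #.# -> #   bit 5 = 1  t=0,i=0
  #.. -> #   bit 4 = 1  t=0,i=5
  .## -> .   bit 3 = 0  t=0,i=1
  .#. -> #   bit 2 = 1  t=0,i=8
  ..# -> .   bit 1 = 0  t=0,i=7
  ... -> #   bit 0 = 1  t=0,i=6
  bits 10110101 = 181

181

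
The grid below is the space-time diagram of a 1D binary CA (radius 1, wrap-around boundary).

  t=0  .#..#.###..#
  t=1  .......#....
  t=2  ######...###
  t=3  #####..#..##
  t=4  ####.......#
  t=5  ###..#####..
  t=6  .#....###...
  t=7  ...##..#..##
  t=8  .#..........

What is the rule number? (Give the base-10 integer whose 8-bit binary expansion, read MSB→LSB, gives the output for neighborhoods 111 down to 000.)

  ###|#  b7=1 t=0,i=7
  ##.|.  b6=0 t=0,i=8
  #.#|.  b5=0 t=0,i=0
  #..|.  b4=0 t=0,i=2
  .##|.  b3=0 t=0,i=6
  .#.|.  b2=0 t=0,i=1
  ..#|.  b1=0 t=0,i=3
  ...|#  b0=1 t=1,i=0
  bits 10000001 = 129

129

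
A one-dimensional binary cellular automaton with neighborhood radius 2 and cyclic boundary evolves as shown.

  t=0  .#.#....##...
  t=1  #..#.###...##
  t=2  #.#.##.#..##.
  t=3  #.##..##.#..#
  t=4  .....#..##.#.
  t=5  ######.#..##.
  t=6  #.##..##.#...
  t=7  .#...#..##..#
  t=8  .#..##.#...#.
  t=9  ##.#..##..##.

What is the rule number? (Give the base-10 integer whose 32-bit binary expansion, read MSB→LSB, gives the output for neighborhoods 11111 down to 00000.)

2495416479

  ##### -> #   bit 31 = 1  t=5,i=2
  ####. -> .   bit 30 = 0  t=5,i=4
  ###.# -> .   bit 29 = 0  t=5,i=5
  ###.. -> #   bit 28 = 1  t=1,i=0
  ##.## -> .   bit 27 = 0  t=3,i=1
  ##.#. -> #   bit 26 = 1  t=2,i=6
  ##..# -> .   bit 25 = 0  t=1,i=1
  ##... -> .   bit 24 = 0  t=0,i=10
  #.### -> #   bit 23 = 1  t=1,i=5
  #.##. -> .   bit 22 = 0  t=2,i=4
  #.#.# -> #   bit 21 = 1  t=2,i=0
  #.#.. -> #   bit 20 = 1  t=0,i=3
  #..## -> #   bit 19 = 1  t=2,i=9
  #..#. -> #   bit 18 = 1  t=1,i=2
  #...# -> .   bit 17 = 0  t=1,i=9
  #.... -> #   bit 16 = 1  t=0,i=5
  .#### -> .   bit 15 = 0  t=5,i=1
  .###. -> .   bit 14 = 0  t=1,i=6
  .##.# -> .   bit 13 = 0  t=2,i=5
  .##.. -> .   bit 12 = 0  t=0,i=9
  .#.## -> #   bit 11 = 1  t=1,i=4
  .#.#. -> .   bit 10 = 0  t=0,i=2
  .#..# -> .   bit 9 = 0  t=2,i=8
  .#... -> .   bit 8 = 0  t=0,i=4
  ..### -> #   bit 7 = 1  t=1,i=11
  ..##. -> .   bit 6 = 0  t=0,i=8
  ..#.# -> .   bit 5 = 0  t=0,i=1
  ..#.. -> #   bit 4 = 1  t=4,i=5
  ...## -> #   bit 3 = 1  t=0,i=7
  ...#. -> #   bit 2 = 1  t=0,i=0
  ....# -> #   bit 1 = 1  t=0,i=6
  ..... -> #   bit 0 = 1  t=4,i=1
  bits 10010100101111010000100010011111 = 2495416479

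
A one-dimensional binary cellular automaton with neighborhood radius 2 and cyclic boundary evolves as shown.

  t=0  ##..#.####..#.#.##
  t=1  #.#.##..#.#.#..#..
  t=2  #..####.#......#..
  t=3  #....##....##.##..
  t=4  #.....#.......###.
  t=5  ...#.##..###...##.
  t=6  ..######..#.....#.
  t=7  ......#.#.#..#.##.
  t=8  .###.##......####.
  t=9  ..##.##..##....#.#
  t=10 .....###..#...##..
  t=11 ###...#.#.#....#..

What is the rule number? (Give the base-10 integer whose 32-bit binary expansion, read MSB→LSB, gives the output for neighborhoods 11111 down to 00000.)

1648384053

  [31] ##### => .  t=6,i=4
  [30] ####. => #  t=0,i=0
  [29] ###.# => #  t=2,i=6
  [28] ###.. => .  t=0,i=1
  [27] ##.## => .  t=3,i=13
  [26] ##.#. => .  t=2,i=7
  [25] ##..# => #  t=0,i=2
  [24] ##... => .  t=3,i=7
  [23] #.### => .  t=0,i=6
  [22] #.##. => #  t=1,i=4
  [21] #.#.# => .  t=0,i=14
  [20] #.#.. => .  t=1,i=12
  [19] #..## => .  t=2,i=2
  [18] #..#. => .  t=0,i=3
  [17] #...# => .  t=5,i=13
  [16] #.... => .  t=2,i=10
  [15] .#### => .  t=0,i=7
  [14] .###. => #  t=4,i=15
  [13] .##.# => .  t=3,i=12
  [12] .##.. => #  t=1,i=5
  [11] .#.## => #  t=0,i=5
  [10] .#.#. => .  t=0,i=13
  [9] .#..# => .  t=1,i=13
  [8] .#... => .  t=2,i=9
  [7] ..### => .  t=2,i=3
  [6] ..##. => .  t=3,i=5
  [5] ..#.# => #  t=0,i=4
  [4] ..#.. => #  t=1,i=15
  [3] ...## => .  t=3,i=4
  [2] ...#. => #  t=2,i=14
  [1] ....# => .  t=2,i=13
  [0] ..... => #  t=2,i=11
  bits 01100010010000000101100000110101 = 1648384053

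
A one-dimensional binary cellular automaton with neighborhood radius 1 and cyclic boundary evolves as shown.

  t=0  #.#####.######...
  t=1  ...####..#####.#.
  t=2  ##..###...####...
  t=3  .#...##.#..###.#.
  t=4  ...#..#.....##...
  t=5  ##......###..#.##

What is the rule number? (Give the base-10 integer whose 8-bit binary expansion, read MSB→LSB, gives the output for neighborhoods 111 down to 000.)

  ### -> #   bit 7 = 1  t=0,i=3
  ##. -> #   bit 6 = 1  t=0,i=6
  #.# -> .   bit 5 = 0  t=0,i=1
  #.. -> .   bit 4 = 0  t=0,i=14
  .## -> .   bit 3 = 0  t=0,i=2
  .#. -> .   bit 2 = 0  t=0,i=0
  ..# -> .   bit 1 = 0  t=0,i=16
  ... -> #   bit 0 = 1  t=0,i=15
  bits 11000001 = 193

193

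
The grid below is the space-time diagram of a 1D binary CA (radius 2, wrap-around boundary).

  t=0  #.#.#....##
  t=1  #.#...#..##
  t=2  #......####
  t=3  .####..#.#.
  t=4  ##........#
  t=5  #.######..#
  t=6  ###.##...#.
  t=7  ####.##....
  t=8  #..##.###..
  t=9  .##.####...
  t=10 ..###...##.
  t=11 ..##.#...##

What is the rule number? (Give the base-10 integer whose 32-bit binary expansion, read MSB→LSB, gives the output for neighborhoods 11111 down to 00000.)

2846454401

  ##### -> #   bit 31 = 1  t=2,i=9
  ####. -> .   bit 30 = 0  t=2,i=10
  ###.# -> #   bit 29 = 1  t=0,i=0
  ###.. -> .   bit 28 = 0  t=2,i=0
  ##.## -> #   bit 27 = 1  t=5,i=1
  ##.#. -> .   bit 26 = 0  t=0,i=1
  ##..# -> .   bit 25 = 0  t=3,i=5
  ##... -> #   bit 24 = 1  t=2,i=1
  #.### -> #   bit 23 = 1  t=5,i=2
  #.##. -> .   bit 22 = 0  t=6,i=4
  #.#.# -> #   bit 21 = 1  t=0,i=2
  #.#.. -> .   bit 20 = 0  t=0,i=4
  #..## -> #   bit 19 = 1  t=1,i=8
  #..#. -> .   bit 18 = 0  t=3,i=6
  #...# -> .   bit 17 = 0  t=1,i=4
  #.... -> #   bit 16 = 1  t=0,i=6
  .#### -> .   bit 15 = 0  t=2,i=8
  .###. -> #   bit 14 = 1  t=0,i=10
  .##.# -> #   bit 13 = 1  t=5,i=0
  .##.. -> #   bit 12 = 1  t=6,i=5
  .#.## -> .   bit 11 = 0  t=6,i=10
  .#.#. -> .   bit 10 = 0  t=0,i=3
  .#..# -> #   bit 9 = 1  t=1,i=7
  .#... -> .   bit 8 = 0  t=0,i=5
  ..### -> #   bit 7 = 1  t=0,i=9
  ..##. -> .   bit 6 = 0  t=5,i=10
  ..#.# -> .   bit 5 = 0  t=3,i=7
  ..#.. -> .   bit 4 = 0  t=1,i=6
  ...## -> .   bit 3 = 0  t=0,i=8
  ...#. -> .   bit 2 = 0  t=1,i=5
  ....# -> .   bit 1 = 0  t=0,i=7
  ..... -> #   bit 0 = 1  t=2,i=3
  bits 10101001101010010111001010000001 = 2846454401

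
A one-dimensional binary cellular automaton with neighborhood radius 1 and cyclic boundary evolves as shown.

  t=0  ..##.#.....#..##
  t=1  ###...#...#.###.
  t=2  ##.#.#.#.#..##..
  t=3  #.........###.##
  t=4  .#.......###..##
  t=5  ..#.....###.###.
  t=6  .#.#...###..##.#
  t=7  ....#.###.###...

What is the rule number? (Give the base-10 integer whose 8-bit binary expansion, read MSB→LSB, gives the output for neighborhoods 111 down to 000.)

  ###|#  b7=1 t=1,i=1
  ##.|.  b6=0 t=0,i=3
  #.#|.  b5=0 t=0,i=4
  #..|#  b4=1 t=0,i=0
  .##|#  b3=1 t=0,i=2
  .#.|.  b2=0 t=0,i=5
  ..#|#  b1=1 t=0,i=1
  ...|.  b0=0 t=0,i=7
  bits 10011010 = 154

154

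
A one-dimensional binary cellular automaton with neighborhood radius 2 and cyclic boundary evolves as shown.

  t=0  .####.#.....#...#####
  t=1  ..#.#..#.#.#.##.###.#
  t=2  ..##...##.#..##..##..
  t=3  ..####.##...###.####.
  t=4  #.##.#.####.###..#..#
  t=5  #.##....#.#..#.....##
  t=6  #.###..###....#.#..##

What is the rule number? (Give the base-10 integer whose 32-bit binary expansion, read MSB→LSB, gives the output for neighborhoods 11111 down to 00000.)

2706044389

  nb #####: next=#  (t=0,i=18, bit31=1)
  nb ####.: next=.  (t=0,i=3, bit30=0)
  nb ###.#: next=#  (t=0,i=4, bit29=1)
  nb ###..: next=.  (t=3,i=19, bit28=0)
  nb ##.##: next=.  (t=0,i=0, bit27=0)
  nb ##.#.: next=.  (t=0,i=5, bit26=0)
  nb ##..#: next=.  (t=2,i=15, bit25=0)
  nb ##...: next=#  (t=2,i=4, bit24=1)
  nb #.###: next=.  (t=0,i=1, bit23=0)
  nb #.##.: next=#  (t=1,i=13, bit22=1)
  nb #.#.#: next=.  (t=1,i=9, bit21=0)
  nb #.#..: next=.  (t=0,i=6, bit20=0)
  nb #..##: next=#  (t=2,i=12, bit19=1)
  nb #..#.: next=.  (t=1,i=1, bit18=0)
  nb #...#: next=#  (t=0,i=14, bit17=1)
  nb #....: next=.  (t=0,i=8, bit16=0)
  nb .####: next=#  (t=0,i=2, bit15=1)
  nb .###.: next=#  (t=1,i=17, bit14=1)
  nb .##.#: next=#  (t=1,i=14, bit13=1)
  nb .##..: next=#  (t=2,i=3, bit12=1)
  nb .#.##: next=.  (t=1,i=12, bit11=0)
  nb .#.#.: next=#  (t=1,i=3, bit10=1)
  nb .#..#: next=.  (t=1,i=0, bit9=0)
  nb .#...: next=#  (t=0,i=7, bit8=1)
  nb ..###: next=#  (t=0,i=16, bit7=1)
  nb ..##.: next=#  (t=2,i=2, bit6=1)
  nb ..#.#: next=#  (t=1,i=2, bit5=1)
  nb ..#..: next=.  (t=0,i=12, bit4=0)
  nb ...##: next=.  (t=0,i=15, bit3=0)
  nb ...#.: next=#  (t=0,i=11, bit2=1)
  nb ....#: next=.  (t=0,i=10, bit1=0)
  nb .....: next=#  (t=0,i=9, bit0=1)
  bits 10100001010010101111010111100101 = 2706044389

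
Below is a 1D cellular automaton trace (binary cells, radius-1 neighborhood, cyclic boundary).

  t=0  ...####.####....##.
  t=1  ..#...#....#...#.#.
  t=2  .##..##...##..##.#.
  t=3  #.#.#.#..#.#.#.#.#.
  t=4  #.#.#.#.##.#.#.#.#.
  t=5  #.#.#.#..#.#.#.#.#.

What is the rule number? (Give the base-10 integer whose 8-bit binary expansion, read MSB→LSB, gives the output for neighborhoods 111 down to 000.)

70

  ### -> .   bit 7 = 0  t=0,i=4
  ##. -> #   bit 6 = 1  t=0,i=6
  #.# -> .   bit 5 = 0  t=0,i=7
  #.. -> .   bit 4 = 0  t=0,i=12
  .## -> .   bit 3 = 0  t=0,i=3
  .#. -> #   bit 2 = 1  t=1,i=2
  ..# -> #   bit 1 = 1  t=0,i=2
  ... -> .   bit 0 = 0  t=0,i=0
  bits 01000110 = 70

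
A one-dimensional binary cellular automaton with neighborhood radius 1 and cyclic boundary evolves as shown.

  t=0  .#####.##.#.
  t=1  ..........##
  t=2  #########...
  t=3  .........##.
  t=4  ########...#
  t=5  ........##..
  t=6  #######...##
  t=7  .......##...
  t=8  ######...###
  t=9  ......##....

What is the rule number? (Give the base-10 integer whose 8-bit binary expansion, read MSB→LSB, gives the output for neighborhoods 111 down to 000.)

21

  nb ###: next=.  (t=0,i=2, bit7=0)
  nb ##.: next=.  (t=0,i=5, bit6=0)
  nb #.#: next=.  (t=0,i=6, bit5=0)
  nb #..: next=#  (t=0,i=11, bit4=1)
  nb .##: next=.  (t=0,i=1, bit3=0)
  nb .#.: next=#  (t=0,i=10, bit2=1)
  nb ..#: next=.  (t=0,i=0, bit1=0)
  nb ...: next=#  (t=1,i=1, bit0=1)
  bits 00010101 = 21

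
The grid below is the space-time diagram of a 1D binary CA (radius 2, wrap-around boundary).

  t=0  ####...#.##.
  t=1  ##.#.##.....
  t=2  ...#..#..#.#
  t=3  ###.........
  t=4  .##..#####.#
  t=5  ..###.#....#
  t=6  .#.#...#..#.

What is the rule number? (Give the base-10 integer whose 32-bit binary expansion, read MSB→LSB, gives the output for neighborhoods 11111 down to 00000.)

313184525

  ##### -> .   bit 31 = 0  t=4,i=7
  ####. -> .   bit 30 = 0  t=0,i=2
  ###.# -> .   bit 29 = 0  t=4,i=9
  ###.. -> #   bit 28 = 1  t=0,i=3
  ##.## -> .   bit 27 = 0  t=0,i=11
  ##.#. -> .   bit 26 = 0  t=1,i=2
  ##..# -> #   bit 25 = 1  t=4,i=3
  ##... -> .   bit 24 = 0  t=0,i=4
  #.### -> #   bit 23 = 1  t=0,i=0
  #.##. -> .   bit 22 = 0  t=0,i=9
  #.#.# -> #   bit 21 = 1  t=1,i=3
  #.#.. -> .   bit 20 = 0  t=2,i=11
  #..## -> #   bit 19 = 1  t=4,i=4
  #..#. -> .   bit 18 = 0  t=2,i=5
  #...# -> #   bit 17 = 1  t=0,i=5
  #.... -> .   bit 16 = 0  t=1,i=8
  .#### -> #   bit 15 = 1  t=0,i=1
  .###. -> #   bit 14 = 1  t=3,i=1
  .##.# -> .   bit 13 = 0  t=0,i=10
  .##.. -> #   bit 12 = 1  t=1,i=6
  .#.## -> .   bit 11 = 0  t=0,i=8
  .#.#. -> .   bit 10 = 0  t=2,i=10
  .#..# -> .   bit 9 = 0  t=2,i=4
  .#... -> #   bit 8 = 1  t=2,i=0
  ..### -> .   bit 7 = 0  t=3,i=0
  ..##. -> .   bit 6 = 0  t=1,i=0
  ..#.# -> .   bit 5 = 0  t=0,i=7
  ..#.. -> .   bit 4 = 0  t=2,i=3
  ...## -> #   bit 3 = 1  t=1,i=11
  ...#. -> #   bit 2 = 1  t=0,i=6
  ....# -> .   bit 1 = 0  t=1,i=10
  ..... -> #   bit 0 = 1  t=1,i=9
  bits 00010010101010101101000100001101 = 313184525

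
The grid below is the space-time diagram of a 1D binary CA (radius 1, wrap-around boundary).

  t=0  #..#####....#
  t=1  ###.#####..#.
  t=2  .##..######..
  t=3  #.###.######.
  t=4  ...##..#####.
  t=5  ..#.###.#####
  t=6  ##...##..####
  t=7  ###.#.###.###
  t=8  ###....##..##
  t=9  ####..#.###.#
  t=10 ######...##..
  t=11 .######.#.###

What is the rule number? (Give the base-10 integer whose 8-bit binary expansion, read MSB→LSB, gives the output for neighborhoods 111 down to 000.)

210

  nb ###: next=#  (t=0,i=4, bit7=1)
  nb ##.: next=#  (t=0,i=0, bit6=1)
  nb #.#: next=.  (t=1,i=3, bit5=0)
  nb #..: next=#  (t=0,i=1, bit4=1)
  nb .##: next=.  (t=0,i=3, bit3=0)
  nb .#.: next=.  (t=1,i=11, bit2=0)
  nb ..#: next=#  (t=0,i=2, bit1=1)
  nb ...: next=.  (t=0,i=9, bit0=0)
  bits 11010010 = 210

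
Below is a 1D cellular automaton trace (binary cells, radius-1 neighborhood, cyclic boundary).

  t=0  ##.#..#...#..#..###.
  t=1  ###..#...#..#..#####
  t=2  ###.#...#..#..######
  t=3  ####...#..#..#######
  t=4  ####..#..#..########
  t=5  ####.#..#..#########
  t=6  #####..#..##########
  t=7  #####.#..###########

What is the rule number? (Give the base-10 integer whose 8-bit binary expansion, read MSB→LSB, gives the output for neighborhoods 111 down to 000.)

234

  ###|#  b7=1 t=0,i=17
  ##.|#  b6=1 t=0,i=1
  #.#|#  b5=1 t=0,i=2
  #..|.  b4=0 t=0,i=4
  .##|#  b3=1 t=0,i=0
  .#.|.  b2=0 t=0,i=3
  ..#|#  b1=1 t=0,i=5
  ...|.  b0=0 t=0,i=8
  bits 11101010 = 234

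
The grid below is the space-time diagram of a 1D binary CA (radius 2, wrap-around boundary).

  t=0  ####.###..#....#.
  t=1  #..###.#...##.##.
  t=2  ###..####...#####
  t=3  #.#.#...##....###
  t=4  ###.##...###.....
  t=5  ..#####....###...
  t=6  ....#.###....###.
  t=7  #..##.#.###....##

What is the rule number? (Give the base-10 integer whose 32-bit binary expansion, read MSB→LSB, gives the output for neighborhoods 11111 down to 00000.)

3187225380

  ##### -> #   bit 31 = 1  t=2,i=0
  ####. -> .   bit 30 = 0  t=0,i=2
  ###.# -> #   bit 29 = 1  t=0,i=3
  ###.. -> #   bit 28 = 1  t=0,i=7
  ##.## -> #   bit 27 = 1  t=0,i=4
  ##.#. -> #   bit 26 = 1  t=1,i=6
  ##..# -> .   bit 25 = 0  t=0,i=8
  ##... -> #   bit 24 = 1  t=2,i=9
  #.### -> #   bit 23 = 1  t=0,i=0
  #.##. -> #   bit 22 = 1  t=1,i=14
  #.#.# -> #   bit 21 = 1  t=3,i=2
  #.#.. -> #   bit 20 = 1  t=1,i=0
  #..## -> #   bit 19 = 1  t=1,i=2
  #..#. -> .   bit 18 = 0  t=0,i=9
  #...# -> .   bit 17 = 0  t=1,i=9
  #.... -> #   bit 16 = 1  t=0,i=12
  .#### -> .   bit 15 = 0  t=0,i=1
  .###. -> .   bit 14 = 0  t=0,i=6
  .##.# -> #   bit 13 = 1  t=1,i=12
  .##.. -> #   bit 12 = 1  t=3,i=9
  .#.## -> .   bit 11 = 0  t=0,i=16
  .#.#. -> .   bit 10 = 0  t=3,i=3
  .#..# -> #   bit 9 = 1  t=1,i=1
  .#... -> #   bit 8 = 1  t=0,i=11
  ..### -> .   bit 7 = 0  t=1,i=3
  ..##. -> .   bit 6 = 0  t=1,i=11
  ..#.# -> #   bit 5 = 1  t=0,i=15
  ..#.. -> .   bit 4 = 0  t=0,i=10
  ...## -> .   bit 3 = 0  t=1,i=10
  ...#. -> #   bit 2 = 1  t=0,i=14
  ....# -> .   bit 1 = 0  t=0,i=13
  ..... -> .   bit 0 = 0  t=4,i=14
  bits 10111101111110010011001100100100 = 3187225380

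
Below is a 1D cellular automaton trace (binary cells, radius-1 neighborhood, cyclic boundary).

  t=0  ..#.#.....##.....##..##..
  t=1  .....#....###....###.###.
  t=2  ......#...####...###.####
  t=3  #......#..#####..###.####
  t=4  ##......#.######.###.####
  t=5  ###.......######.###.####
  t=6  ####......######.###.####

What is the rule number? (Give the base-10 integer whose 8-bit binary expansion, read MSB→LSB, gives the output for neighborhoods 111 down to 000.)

  nb ###: next=#  (t=1,i=11, bit7=1)
  nb ##.: next=#  (t=0,i=11, bit6=1)
  nb #.#: next=.  (t=0,i=3, bit5=0)
  nb #..: next=#  (t=0,i=5, bit4=1)
  nb .##: next=#  (t=0,i=10, bit3=1)
  nb .#.: next=.  (t=0,i=2, bit2=0)
  nb ..#: next=.  (t=0,i=1, bit1=0)
  nb ...: next=.  (t=0,i=0, bit0=0)
  bits 11011000 = 216

216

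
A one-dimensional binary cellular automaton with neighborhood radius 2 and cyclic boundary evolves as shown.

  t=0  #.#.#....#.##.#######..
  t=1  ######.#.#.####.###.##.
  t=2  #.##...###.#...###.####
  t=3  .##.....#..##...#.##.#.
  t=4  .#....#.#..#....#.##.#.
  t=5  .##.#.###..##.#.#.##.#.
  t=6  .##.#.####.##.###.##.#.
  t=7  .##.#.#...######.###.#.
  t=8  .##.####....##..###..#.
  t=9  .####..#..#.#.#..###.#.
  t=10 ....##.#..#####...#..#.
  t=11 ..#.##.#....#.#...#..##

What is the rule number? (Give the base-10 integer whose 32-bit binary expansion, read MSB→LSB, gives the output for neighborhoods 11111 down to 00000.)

2599445874

  nb #####: next=#  (t=0,i=16, bit31=1)
  nb ####.: next=.  (t=0,i=19, bit30=0)
  nb ###.#: next=.  (t=1,i=5, bit29=0)
  nb ###..: next=#  (t=0,i=20, bit28=1)
  nb ##.##: next=#  (t=0,i=13, bit27=1)
  nb ##.#.: next=.  (t=1,i=6, bit26=0)
  nb ##..#: next=#  (t=0,i=21, bit25=1)
  nb ##...: next=.  (t=2,i=4, bit24=0)
  nb #.###: next=#  (t=0,i=14, bit23=1)
  nb #.##.: next=#  (t=0,i=11, bit22=1)
  nb #.#.#: next=#  (t=0,i=2, bit21=1)
  nb #.#..: next=#  (t=0,i=4, bit20=1)
  nb #..##: next=.  (t=3,i=0, bit19=0)
  nb #..#.: next=.  (t=0,i=22, bit18=0)
  nb #...#: next=.  (t=2,i=5, bit17=0)
  nb #....: next=.  (t=0,i=6, bit16=0)
  nb .####: next=.  (t=0,i=15, bit15=0)
  nb .###.: next=#  (t=1,i=17, bit14=1)
  nb .##.#: next=#  (t=0,i=12, bit13=1)
  nb .##..: next=.  (t=2,i=3, bit12=0)
  nb .#.##: next=.  (t=0,i=10, bit11=0)
  nb .#.#.: next=#  (t=0,i=1, bit10=1)
  nb .#..#: next=.  (t=3,i=9, bit9=0)
  nb .#...: next=#  (t=0,i=5, bit8=1)
  nb ..###: next=.  (t=2,i=7, bit7=0)
  nb ..##.: next=#  (t=3,i=1, bit6=1)
  nb ..#.#: next=#  (t=0,i=0, bit5=1)
  nb ..#..: next=#  (t=3,i=8, bit4=1)
  nb ...##: next=.  (t=2,i=6, bit3=0)
  nb ...#.: next=.  (t=0,i=8, bit2=0)
  nb ....#: next=#  (t=0,i=7, bit1=1)
  nb .....: next=.  (t=3,i=5, bit0=0)
  bits 10011010111100000110010101110010 = 2599445874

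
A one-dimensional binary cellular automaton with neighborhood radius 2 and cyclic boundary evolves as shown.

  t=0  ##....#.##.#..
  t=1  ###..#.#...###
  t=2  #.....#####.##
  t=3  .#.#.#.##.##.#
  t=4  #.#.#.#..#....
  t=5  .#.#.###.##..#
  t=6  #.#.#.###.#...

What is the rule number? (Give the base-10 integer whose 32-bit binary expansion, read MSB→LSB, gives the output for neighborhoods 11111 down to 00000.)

2837110621

  nb #####: next=#  (t=1,i=0, bit31=1)
  nb ####.: next=.  (t=1,i=1, bit30=0)
  nb ###.#: next=#  (t=2,i=10, bit29=1)
  nb ###..: next=.  (t=1,i=2, bit28=0)
  nb ##.##: next=#  (t=2,i=11, bit27=1)
  nb ##.#.: next=.  (t=0,i=10, bit26=0)
  nb ##..#: next=.  (t=1,i=3, bit25=0)
  nb ##...: next=#  (t=0,i=2, bit24=1)
  nb #.###: next=.  (t=2,i=12, bit23=0)
  nb #.##.: next=.  (t=0,i=8, bit22=0)
  nb #.#.#: next=.  (t=3,i=1, bit21=0)
  nb #.#..: next=#  (t=0,i=11, bit20=1)
  nb #..##: next=#  (t=0,i=13, bit19=1)
  nb #..#.: next=.  (t=1,i=4, bit18=0)
  nb #...#: next=#  (t=1,i=9, bit17=1)
  nb #....: next=.  (t=0,i=3, bit16=0)
  nb .####: next=#  (t=1,i=12, bit15=1)
  nb .###.: next=#  (t=2,i=13, bit14=1)
  nb .##.#: next=.  (t=0,i=9, bit13=0)
  nb .##..: next=#  (t=0,i=1, bit12=1)
  nb .#.##: next=#  (t=0,i=7, bit11=1)
  nb .#.#.: next=#  (t=1,i=6, bit10=1)
  nb .#..#: next=#  (t=0,i=12, bit9=1)
  nb .#...: next=#  (t=1,i=8, bit8=1)
  nb ..###: next=.  (t=1,i=11, bit7=0)
  nb ..##.: next=#  (t=0,i=0, bit6=1)
  nb ..#.#: next=.  (t=0,i=6, bit5=0)
  nb ..#..: next=#  (t=4,i=9, bit4=1)
  nb ...##: next=#  (t=1,i=10, bit3=1)
  nb ...#.: next=#  (t=0,i=5, bit2=1)
  nb ....#: next=.  (t=0,i=4, bit1=0)
  nb .....: next=#  (t=2,i=3, bit0=1)
  bits 10101001000110101101111101011101 = 2837110621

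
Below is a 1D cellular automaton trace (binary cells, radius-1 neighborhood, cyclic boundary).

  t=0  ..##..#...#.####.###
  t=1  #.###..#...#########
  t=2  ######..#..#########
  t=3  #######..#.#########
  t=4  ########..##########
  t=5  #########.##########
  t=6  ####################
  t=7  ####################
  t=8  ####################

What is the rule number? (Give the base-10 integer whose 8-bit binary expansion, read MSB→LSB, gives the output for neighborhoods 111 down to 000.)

248

  [7] ### => #  t=0,i=13
  [6] ##. => #  t=0,i=3
  [5] #.# => #  t=0,i=11
  [4] #.. => #  t=0,i=0
  [3] .## => #  t=0,i=2
  [2] .#. => .  t=0,i=6
  [1] ..# => .  t=0,i=1
  [0] ... => .  t=0,i=8
  bits 11111000 = 248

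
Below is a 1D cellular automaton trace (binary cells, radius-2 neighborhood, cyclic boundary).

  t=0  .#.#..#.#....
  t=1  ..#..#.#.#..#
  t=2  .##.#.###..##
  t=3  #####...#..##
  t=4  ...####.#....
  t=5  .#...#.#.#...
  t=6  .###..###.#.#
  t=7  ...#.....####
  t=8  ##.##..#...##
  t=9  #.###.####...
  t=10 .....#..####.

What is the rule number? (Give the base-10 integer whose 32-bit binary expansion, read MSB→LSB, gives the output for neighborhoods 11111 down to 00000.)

  #####|.  b31=0 t=3,i=0
  ####.|#  b30=1 t=3,i=3
  ###.#|.  b29=0 t=4,i=6
  ###..|#  b28=1 t=2,i=8
  ##.##|#  b27=1 t=2,i=0
  ##.#.|#  b26=1 t=2,i=3
  ##..#|.  b25=0 t=2,i=9
  ##...|#  b24=1 t=3,i=5
  #.###|.  b23=0 t=2,i=6
  #.##.|#  b22=1 t=2,i=1
  #.#.#|#  b21=1 t=1,i=7
  #.#..|.  b20=0 t=0,i=3
  #..##|.  b19=0 t=2,i=10
  #..#.|#  b18=1 t=0,i=5
  #...#|#  b17=1 t=3,i=6
  #....|.  b16=0 t=0,i=10
  .####|.  b15=0 t=3,i=12
  .###.|.  b14=0 t=2,i=7
  .##.#|#  b13=1 t=2,i=2
  .##..|#  b12=1 t=8,i=4
  .#.##|.  b11=0 t=2,i=5
  .#.#.|#  b10=1 t=0,i=2
  .#..#|.  b9=0 t=0,i=4
  .#...|#  b8=1 t=0,i=9
  ..###|.  b7=0 t=3,i=11
  ..##.|#  b6=1 t=2,i=11
  ..#.#|.  b5=0 t=0,i=1
  ..#..|#  b4=1 t=1,i=2
  ...##|.  b3=0 t=4,i=2
  ...#.|.  b2=0 t=0,i=0
  ....#|#  b1=1 t=0,i=12
  .....|.  b0=0 t=0,i=11
  bits 01011101011001100011010101010010 = 1566979410

1566979410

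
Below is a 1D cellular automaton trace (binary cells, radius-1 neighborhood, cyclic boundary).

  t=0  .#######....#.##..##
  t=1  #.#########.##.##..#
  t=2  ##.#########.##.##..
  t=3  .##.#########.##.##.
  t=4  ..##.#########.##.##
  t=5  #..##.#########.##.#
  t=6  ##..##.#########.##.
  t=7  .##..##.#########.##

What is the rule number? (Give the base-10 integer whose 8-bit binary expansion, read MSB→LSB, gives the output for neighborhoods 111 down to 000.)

245

  ###|#  b7=1 t=0,i=2
  ##.|#  b6=1 t=0,i=7
  #.#|#  b5=1 t=0,i=0
  #..|#  b4=1 t=0,i=8
  .##|.  b3=0 t=0,i=1
  .#.|#  b2=1 t=0,i=12
  ..#|.  b1=0 t=0,i=11
  ...|#  b0=1 t=0,i=9
  bits 11110101 = 245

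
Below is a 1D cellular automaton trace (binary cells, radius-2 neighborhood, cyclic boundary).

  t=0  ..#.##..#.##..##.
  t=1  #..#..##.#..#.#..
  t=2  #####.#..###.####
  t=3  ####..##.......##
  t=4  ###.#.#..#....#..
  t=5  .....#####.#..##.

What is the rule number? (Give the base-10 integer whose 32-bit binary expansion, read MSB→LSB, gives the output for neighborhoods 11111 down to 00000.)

  #####|#  b31=1 t=2,i=0
  ####.|#  b30=1 t=2,i=3
  ###.#|.  b29=0 t=2,i=4
  ###..|.  b28=0 t=3,i=3
  ##.##|.  b27=0 t=2,i=12
  ##.#.|.  b26=0 t=1,i=8
  ##..#|#  b25=1 t=0,i=6
  ##...|.  b24=0 t=0,i=16
  #.###|.  b23=0 t=2,i=13
  #.##.|.  b22=0 t=0,i=4
  #.#.#|.  b21=0 t=4,i=4
  #.#..|#  b20=1 t=1,i=9
  #..##|.  b19=0 t=0,i=13
  #..#.|#  b18=1 t=0,i=7
  #...#|#  b17=1 t=0,i=0
  #....|#  b16=1 t=3,i=9
  .####|.  b15=0 t=2,i=14
  .###.|.  b14=0 t=2,i=10
  .##.#|.  b13=0 t=1,i=7
  .##..|.  b12=0 t=0,i=5
  .#.##|#  b11=1 t=0,i=3
  .#.#.|#  b10=1 t=1,i=13
  .#..#|#  b9=1 t=1,i=1
  .#...|.  b8=0 t=4,i=10
  ..###|.  b7=0 t=2,i=9
  ..##.|#  b6=1 t=0,i=14
  ..#.#|.  b5=0 t=0,i=2
  ..#..|#  b4=1 t=1,i=0
  ...##|#  b3=1 t=3,i=14
  ...#.|.  b2=0 t=0,i=1
  ....#|.  b1=0 t=3,i=13
  .....|.  b0=0 t=3,i=10
  bits 11000010000101110000111001011000 = 3256290904

3256290904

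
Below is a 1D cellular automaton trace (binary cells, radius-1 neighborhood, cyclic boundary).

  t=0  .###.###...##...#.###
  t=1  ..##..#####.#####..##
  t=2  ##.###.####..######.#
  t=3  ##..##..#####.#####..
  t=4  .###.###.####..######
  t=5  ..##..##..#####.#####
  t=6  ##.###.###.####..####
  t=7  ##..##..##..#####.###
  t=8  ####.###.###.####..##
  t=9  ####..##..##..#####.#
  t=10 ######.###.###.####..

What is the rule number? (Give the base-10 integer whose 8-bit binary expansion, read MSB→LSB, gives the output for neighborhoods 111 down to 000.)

215

  nb ###: next=#  (t=0,i=2, bit7=1)
  nb ##.: next=#  (t=0,i=3, bit6=1)
  nb #.#: next=.  (t=0,i=0, bit5=0)
  nb #..: next=#  (t=0,i=8, bit4=1)
  nb .##: next=.  (t=0,i=1, bit3=0)
  nb .#.: next=#  (t=0,i=16, bit2=1)
  nb ..#: next=#  (t=0,i=10, bit1=1)
  nb ...: next=#  (t=0,i=9, bit0=1)
  bits 11010111 = 215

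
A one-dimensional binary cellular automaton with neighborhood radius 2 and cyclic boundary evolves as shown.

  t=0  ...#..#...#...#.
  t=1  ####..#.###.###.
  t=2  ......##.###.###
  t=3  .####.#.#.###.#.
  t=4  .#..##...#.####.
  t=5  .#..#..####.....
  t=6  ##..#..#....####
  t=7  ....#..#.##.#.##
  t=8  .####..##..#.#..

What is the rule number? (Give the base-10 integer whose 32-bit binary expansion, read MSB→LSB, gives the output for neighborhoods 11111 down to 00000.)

  nb #####: next=#  (t=6,i=14, bit31=1)
  nb ####.: next=.  (t=1,i=2, bit30=0)
  nb ###.#: next=#  (t=1,i=10, bit29=1)
  nb ###..: next=.  (t=1,i=3, bit28=0)
  nb ##.##: next=#  (t=1,i=11, bit27=1)
  nb ##.#.: next=#  (t=3,i=5, bit26=1)
  nb ##..#: next=.  (t=1,i=4, bit25=0)
  nb ##...: next=.  (t=2,i=0, bit24=0)
  nb #.###: next=.  (t=1,i=0, bit23=0)
  nb #.##.: next=.  (t=7,i=9, bit22=0)
  nb #.#.#: next=.  (t=3,i=6, bit21=0)
  nb #.#..: next=#  (t=3,i=14, bit20=1)
  nb #..##: next=.  (t=3,i=0, bit19=0)
  nb #..#.: next=.  (t=0,i=5, bit18=0)
  nb #...#: next=#  (t=0,i=8, bit17=1)
  nb #....: next=#  (t=0,i=0, bit16=1)
  nb .####: next=.  (t=1,i=1, bit15=0)
  nb .###.: next=#  (t=1,i=9, bit14=1)
  nb .##.#: next=.  (t=2,i=7, bit13=0)
  nb .##..: next=.  (t=4,i=5, bit12=0)
  nb .#.##: next=#  (t=1,i=7, bit11=1)
  nb .#.#.: next=.  (t=3,i=7, bit10=0)
  nb .#..#: next=.  (t=0,i=4, bit9=0)
  nb .#...: next=.  (t=0,i=7, bit8=0)
  nb ..###: next=#  (t=3,i=1, bit7=1)
  nb ..##.: next=#  (t=2,i=6, bit6=1)
  nb ..#.#: next=#  (t=1,i=6, bit5=1)
  nb ..#..: next=#  (t=0,i=3, bit4=1)
  nb ...##: next=.  (t=2,i=5, bit3=0)
  nb ...#.: next=#  (t=0,i=2, bit2=1)
  nb ....#: next=#  (t=0,i=1, bit1=1)
  nb .....: next=#  (t=2,i=2, bit0=1)
  bits 10101100000100110100100011110111 = 2886945015

2886945015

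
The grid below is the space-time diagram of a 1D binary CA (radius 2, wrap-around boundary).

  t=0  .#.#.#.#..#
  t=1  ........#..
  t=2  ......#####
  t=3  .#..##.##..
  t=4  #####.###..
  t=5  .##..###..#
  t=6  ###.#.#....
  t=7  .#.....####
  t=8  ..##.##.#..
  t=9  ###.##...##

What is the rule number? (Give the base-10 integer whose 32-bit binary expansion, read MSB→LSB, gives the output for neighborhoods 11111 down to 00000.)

  #####|#  b31=1 t=2,i=8
  ####.|.  b30=0 t=2,i=9
  ###.#|.  b29=0 t=4,i=4
  ###..|.  b28=0 t=2,i=10
  ##.##|#  b27=1 t=3,i=6
  ##.#.|.  b26=0 t=6,i=3
  ##..#|.  b25=0 t=4,i=9
  ##...|.  b24=0 t=2,i=0
  #.###|#  b23=1 t=4,i=6
  #.##.|#  b22=1 t=3,i=7
  #.#.#|.  b21=0 t=0,i=1
  #.#..|.  b20=0 t=0,i=7
  #..##|#  b19=1 t=3,i=3
  #..#.|.  b18=0 t=0,i=9
  #...#|.  b17=0 t=3,i=10
  #....|#  b16=1 t=1,i=10
  .####|#  b15=1 t=2,i=7
  .###.|#  b14=1 t=4,i=7
  .##.#|.  b13=0 t=3,i=5
  .##..|#  b12=1 t=3,i=8
  .#.##|#  b11=1 t=5,i=0
  .#.#.|.  b10=0 t=0,i=0
  .#..#|#  b9=1 t=0,i=8
  .#...|#  b8=1 t=1,i=9
  ..###|.  b7=0 t=2,i=6
  ..##.|#  b6=1 t=3,i=4
  ..#.#|.  b5=0 t=0,i=10
  ..#..|#  b4=1 t=1,i=8
  ...##|#  b3=1 t=2,i=5
  ...#.|#  b2=1 t=1,i=7
  ....#|#  b1=1 t=1,i=6
  .....|.  b0=0 t=1,i=0
  bits 10001000110010011101101101011110 = 2294930270

2294930270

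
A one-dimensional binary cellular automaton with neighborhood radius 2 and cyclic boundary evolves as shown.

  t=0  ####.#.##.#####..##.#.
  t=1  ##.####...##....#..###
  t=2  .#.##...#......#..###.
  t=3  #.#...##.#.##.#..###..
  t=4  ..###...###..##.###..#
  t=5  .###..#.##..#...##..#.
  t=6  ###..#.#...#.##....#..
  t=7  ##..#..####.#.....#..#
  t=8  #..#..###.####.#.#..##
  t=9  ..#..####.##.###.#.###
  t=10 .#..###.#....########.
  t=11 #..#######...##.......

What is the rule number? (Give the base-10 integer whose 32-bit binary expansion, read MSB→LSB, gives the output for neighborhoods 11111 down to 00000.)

616483205

  #####|.  b31=0 t=0,i=12
  ####.|.  b30=0 t=0,i=2
  ###.#|#  b29=1 t=0,i=3
  ###..|.  b28=0 t=0,i=14
  ##.##|.  b27=0 t=0,i=9
  ##.#.|#  b26=1 t=0,i=4
  ##..#|.  b25=0 t=0,i=15
  ##...|.  b24=0 t=1,i=7
  #.###|#  b23=1 t=0,i=0
  #.##.|.  b22=0 t=0,i=7
  #.#.#|#  b21=1 t=0,i=5
  #.#..|#  b20=1 t=3,i=2
  #..##|#  b19=1 t=0,i=16
  #..#.|#  b18=1 t=2,i=0
  #...#|#  b17=1 t=1,i=8
  #....|.  b16=0 t=1,i=13
  .####|#  b15=1 t=0,i=1
  .###.|#  b14=1 t=2,i=19
  .##.#|.  b13=0 t=0,i=8
  .##..|.  b12=0 t=1,i=11
  .#.##|#  b11=1 t=0,i=6
  .#.#.|.  b10=0 t=3,i=1
  .#..#|.  b9=0 t=1,i=17
  .#...|#  b8=1 t=2,i=9
  ..###|#  b7=1 t=1,i=19
  ..##.|.  b6=0 t=0,i=17
  ..#.#|.  b5=0 t=2,i=1
  ..#..|.  b4=0 t=1,i=16
  ...##|.  b3=0 t=1,i=9
  ...#.|#  b2=1 t=1,i=15
  ....#|.  b1=0 t=1,i=14
  .....|#  b0=1 t=2,i=11
  bits 00100100101111101100100110000101 = 616483205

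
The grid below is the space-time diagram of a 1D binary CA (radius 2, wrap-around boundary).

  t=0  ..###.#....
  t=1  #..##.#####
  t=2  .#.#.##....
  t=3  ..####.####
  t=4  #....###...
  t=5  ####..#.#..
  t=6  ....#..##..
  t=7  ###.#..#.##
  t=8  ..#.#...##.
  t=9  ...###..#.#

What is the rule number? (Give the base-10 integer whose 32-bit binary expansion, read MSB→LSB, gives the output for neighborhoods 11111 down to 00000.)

737234259

  nb #####: next=.  (t=1,i=8, bit31=0)
  nb ####.: next=.  (t=1,i=10, bit30=0)
  nb ###.#: next=#  (t=0,i=4, bit29=1)
  nb ###..: next=.  (t=1,i=0, bit28=0)
  nb ##.##: next=#  (t=1,i=5, bit27=1)
  nb ##.#.: next=.  (t=0,i=5, bit26=0)
  nb ##..#: next=#  (t=1,i=1, bit25=1)
  nb ##...: next=#  (t=2,i=7, bit24=1)
  nb #.###: next=#  (t=1,i=6, bit23=1)
  nb #.##.: next=#  (t=2,i=5, bit22=1)
  nb #.#.#: next=#  (t=2,i=3, bit21=1)
  nb #.#..: next=#  (t=0,i=6, bit20=1)
  nb #..##: next=.  (t=1,i=2, bit19=0)
  nb #..#.: next=.  (t=5,i=5, bit18=0)
  nb #...#: next=.  (t=4,i=9, bit17=0)
  nb #....: next=#  (t=0,i=8, bit16=1)
  nb .####: next=.  (t=1,i=7, bit15=0)
  nb .###.: next=#  (t=0,i=3, bit14=1)
  nb .##.#: next=.  (t=1,i=4, bit13=0)
  nb .##..: next=.  (t=2,i=6, bit12=0)
  nb .#.##: next=#  (t=2,i=4, bit11=1)
  nb .#.#.: next=#  (t=2,i=2, bit10=1)
  nb .#..#: next=.  (t=5,i=9, bit9=0)
  nb .#...: next=#  (t=0,i=7, bit8=1)
  nb ..###: next=.  (t=0,i=2, bit7=0)
  nb ..##.: next=#  (t=1,i=3, bit6=1)
  nb ..#.#: next=.  (t=2,i=1, bit5=0)
  nb ..#..: next=#  (t=4,i=0, bit4=1)
  nb ...##: next=.  (t=0,i=1, bit3=0)
  nb ...#.: next=.  (t=2,i=0, bit2=0)
  nb ....#: next=#  (t=0,i=0, bit1=1)
  nb .....: next=#  (t=0,i=9, bit0=1)
  bits 00101011111100010100110101010011 = 737234259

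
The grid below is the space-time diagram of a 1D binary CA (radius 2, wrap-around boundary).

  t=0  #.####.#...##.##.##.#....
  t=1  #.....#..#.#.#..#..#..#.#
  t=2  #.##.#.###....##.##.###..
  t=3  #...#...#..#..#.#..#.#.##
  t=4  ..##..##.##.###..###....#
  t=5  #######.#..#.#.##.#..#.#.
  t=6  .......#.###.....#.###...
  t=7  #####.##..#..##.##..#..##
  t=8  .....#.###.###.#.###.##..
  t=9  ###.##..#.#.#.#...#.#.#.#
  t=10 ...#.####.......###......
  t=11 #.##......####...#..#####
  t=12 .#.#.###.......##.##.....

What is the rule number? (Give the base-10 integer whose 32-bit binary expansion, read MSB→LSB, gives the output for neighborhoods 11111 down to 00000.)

  #####|.  b31=0 t=5,i=2
  ####.|.  b30=0 t=0,i=4
  ###.#|.  b29=0 t=0,i=5
  ###..|.  b28=0 t=2,i=9
  ##.##|#  b27=1 t=0,i=13
  ##.#.|#  b26=1 t=0,i=6
  ##..#|#  b25=1 t=2,i=23
  ##...|.  b24=0 t=1,i=1
  #.###|.  b23=0 t=0,i=2
  #.##.|.  b22=0 t=0,i=14
  #.#.#|.  b21=0 t=1,i=11
  #.#..|.  b20=0 t=0,i=7
  #..##|#  b19=1 t=4,i=1
  #..#.|#  b18=1 t=1,i=8
  #...#|#  b17=1 t=0,i=9
  #....|#  b16=1 t=0,i=22
  .####|.  b15=0 t=0,i=3
  .###.|#  b14=1 t=2,i=8
  .##.#|.  b13=0 t=0,i=12
  .##..|#  b12=1 t=1,i=0
  .#.##|.  b11=0 t=0,i=1
  .#.#.|.  b10=0 t=1,i=10
  .#..#|#  b9=1 t=1,i=7
  .#...|.  b8=0 t=0,i=8
  ..###|.  b7=0 t=4,i=17
  ..##.|#  b6=1 t=0,i=11
  ..#.#|#  b5=1 t=0,i=0
  ..#..|.  b4=0 t=1,i=6
  ...##|.  b3=0 t=0,i=10
  ...#.|#  b2=1 t=0,i=24
  ....#|.  b1=0 t=0,i=23
  .....|#  b0=1 t=1,i=3
  bits 00001110000011110101001001100101 = 235885157

235885157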